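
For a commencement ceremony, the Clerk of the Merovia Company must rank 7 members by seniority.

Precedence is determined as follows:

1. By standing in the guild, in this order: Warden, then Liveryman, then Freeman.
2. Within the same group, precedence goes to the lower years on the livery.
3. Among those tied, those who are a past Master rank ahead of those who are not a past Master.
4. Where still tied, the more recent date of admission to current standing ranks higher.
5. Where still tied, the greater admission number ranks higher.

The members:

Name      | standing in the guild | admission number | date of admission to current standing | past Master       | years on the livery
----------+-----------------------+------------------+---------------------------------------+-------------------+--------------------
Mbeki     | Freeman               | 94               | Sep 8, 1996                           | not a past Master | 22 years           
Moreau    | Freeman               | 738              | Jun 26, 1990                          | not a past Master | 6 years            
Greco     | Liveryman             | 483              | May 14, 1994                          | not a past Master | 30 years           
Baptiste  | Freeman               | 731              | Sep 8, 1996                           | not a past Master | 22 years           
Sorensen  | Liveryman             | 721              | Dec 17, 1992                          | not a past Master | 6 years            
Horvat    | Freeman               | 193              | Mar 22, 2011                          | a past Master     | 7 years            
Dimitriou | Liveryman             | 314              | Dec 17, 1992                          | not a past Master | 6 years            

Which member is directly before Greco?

By standing in the guild: Sorensen, Dimitriou and Greco (Liveryman); then Moreau, Horvat, Baptiste and Mbeki (Freeman).
Among Sorensen, Dimitriou and Greco, by years on the livery (lower first): Sorensen and Dimitriou (6 years) before Greco (30 years).
Sorensen and Dimitriou are each not a past Master, so the next rule applies.
Sorensen and Dimitriou both have date of admission to current standing Dec 17, 1992, so the next rule applies.
Among Sorensen and Dimitriou, by admission number (higher first): Sorensen (721) before Dimitriou (314).
Among Moreau, Horvat, Baptiste and Mbeki, by years on the livery (lower first): Moreau (6 years) before Horvat (7 years) before Baptiste and Mbeki (22 years).
Baptiste and Mbeki are each not a past Master, so the next rule applies.
Baptiste and Mbeki both have date of admission to current standing Sep 8, 1996, so the next rule applies.
Among Baptiste and Mbeki, by admission number (higher first): Baptiste (731) before Mbeki (94).
Order: Sorensen, Dimitriou, Greco, Moreau, Horvat, Baptiste, Mbeki.

Dimitriou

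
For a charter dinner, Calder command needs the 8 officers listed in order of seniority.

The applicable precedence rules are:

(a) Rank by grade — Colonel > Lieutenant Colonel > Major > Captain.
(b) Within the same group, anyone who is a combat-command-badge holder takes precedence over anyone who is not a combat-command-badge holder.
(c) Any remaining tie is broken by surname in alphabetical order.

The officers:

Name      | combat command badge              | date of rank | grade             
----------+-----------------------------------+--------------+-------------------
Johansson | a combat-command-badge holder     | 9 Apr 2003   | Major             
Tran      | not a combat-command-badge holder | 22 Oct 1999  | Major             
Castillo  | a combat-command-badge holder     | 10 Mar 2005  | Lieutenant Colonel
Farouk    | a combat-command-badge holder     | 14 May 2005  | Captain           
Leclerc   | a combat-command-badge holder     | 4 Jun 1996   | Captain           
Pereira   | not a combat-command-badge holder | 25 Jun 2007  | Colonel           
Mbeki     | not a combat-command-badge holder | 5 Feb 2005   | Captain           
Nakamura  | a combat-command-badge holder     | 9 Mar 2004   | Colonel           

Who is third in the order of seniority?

By grade: Nakamura and Pereira (Colonel); then Castillo (Lieutenant Colonel); then Johansson and Tran (Major); then Farouk, Leclerc and Mbeki (Captain).
Among Nakamura and Pereira, a combat-command-badge holder before not a combat-command-badge holder: Nakamura (a combat-command-badge holder) before Pereira (not a combat-command-badge holder).
Among Johansson and Tran, a combat-command-badge holder before not a combat-command-badge holder: Johansson (a combat-command-badge holder) before Tran (not a combat-command-badge holder).
Among Farouk, Leclerc and Mbeki, a combat-command-badge holder before not a combat-command-badge holder: Farouk and Leclerc (a combat-command-badge holder) before Mbeki (not a combat-command-badge holder).
Among Farouk and Leclerc, alphabetically by surname: Farouk before Leclerc.
Order: Nakamura, Pereira, Castillo, Johansson, Tran, Farouk, Leclerc, Mbeki.

Castillo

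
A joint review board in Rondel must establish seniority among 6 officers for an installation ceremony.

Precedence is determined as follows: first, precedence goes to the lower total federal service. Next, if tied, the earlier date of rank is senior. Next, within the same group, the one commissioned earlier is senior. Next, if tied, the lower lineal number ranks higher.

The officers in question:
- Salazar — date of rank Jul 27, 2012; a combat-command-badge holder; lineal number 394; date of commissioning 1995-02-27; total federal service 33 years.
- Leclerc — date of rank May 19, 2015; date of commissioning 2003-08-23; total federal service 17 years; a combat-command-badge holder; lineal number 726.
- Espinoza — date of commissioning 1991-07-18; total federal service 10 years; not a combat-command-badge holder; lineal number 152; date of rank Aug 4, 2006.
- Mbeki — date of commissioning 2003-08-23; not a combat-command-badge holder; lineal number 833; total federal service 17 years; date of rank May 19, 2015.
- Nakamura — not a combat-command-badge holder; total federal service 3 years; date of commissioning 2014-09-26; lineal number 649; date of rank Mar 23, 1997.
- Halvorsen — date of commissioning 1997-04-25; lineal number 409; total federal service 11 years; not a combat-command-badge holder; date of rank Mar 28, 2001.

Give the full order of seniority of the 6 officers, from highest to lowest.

Nakamura, Espinoza, Halvorsen, Leclerc, Mbeki, Salazar

By total federal service (lower first): Nakamura (3 years); then Espinoza (10 years); then Halvorsen (11 years); then Leclerc and Mbeki (both 17 years); then Salazar (33 years).
Leclerc and Mbeki both have date of rank May 19, 2015, so the next rule applies.
Leclerc and Mbeki both have date of commissioning 2003-08-23, so the next rule applies.
Among Leclerc and Mbeki, by lineal number (lower first): Leclerc (726) before Mbeki (833).
Full order: Nakamura, Espinoza, Halvorsen, Leclerc, Mbeki, Salazar.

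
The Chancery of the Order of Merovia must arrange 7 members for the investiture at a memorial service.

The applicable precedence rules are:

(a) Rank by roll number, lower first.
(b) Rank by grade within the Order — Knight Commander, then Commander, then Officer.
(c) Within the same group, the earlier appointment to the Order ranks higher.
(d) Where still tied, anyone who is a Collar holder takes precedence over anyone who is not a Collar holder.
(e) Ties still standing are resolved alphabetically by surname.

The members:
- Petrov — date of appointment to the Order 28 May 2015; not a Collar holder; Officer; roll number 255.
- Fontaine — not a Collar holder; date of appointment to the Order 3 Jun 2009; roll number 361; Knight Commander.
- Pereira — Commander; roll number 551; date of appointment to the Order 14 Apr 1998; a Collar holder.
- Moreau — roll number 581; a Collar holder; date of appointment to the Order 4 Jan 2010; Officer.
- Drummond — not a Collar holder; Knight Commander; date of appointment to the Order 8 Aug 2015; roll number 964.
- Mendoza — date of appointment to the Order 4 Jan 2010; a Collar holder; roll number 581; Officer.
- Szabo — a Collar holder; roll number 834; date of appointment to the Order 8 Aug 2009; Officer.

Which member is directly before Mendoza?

By roll number (lower first): Petrov (255); then Fontaine (361); then Pereira (551); then Mendoza and Moreau (both 581); then Szabo (834); then Drummond (964).
Mendoza and Moreau are each Officer, so the next rule applies.
Mendoza and Moreau both have date of appointment to the Order 4 Jan 2010, so the next rule applies.
Mendoza and Moreau are each a Collar holder, so the next rule applies.
Among Mendoza and Moreau, alphabetically by surname: Mendoza before Moreau.
Order: Petrov, Fontaine, Pereira, Mendoza, Moreau, Szabo, Drummond.

Pereira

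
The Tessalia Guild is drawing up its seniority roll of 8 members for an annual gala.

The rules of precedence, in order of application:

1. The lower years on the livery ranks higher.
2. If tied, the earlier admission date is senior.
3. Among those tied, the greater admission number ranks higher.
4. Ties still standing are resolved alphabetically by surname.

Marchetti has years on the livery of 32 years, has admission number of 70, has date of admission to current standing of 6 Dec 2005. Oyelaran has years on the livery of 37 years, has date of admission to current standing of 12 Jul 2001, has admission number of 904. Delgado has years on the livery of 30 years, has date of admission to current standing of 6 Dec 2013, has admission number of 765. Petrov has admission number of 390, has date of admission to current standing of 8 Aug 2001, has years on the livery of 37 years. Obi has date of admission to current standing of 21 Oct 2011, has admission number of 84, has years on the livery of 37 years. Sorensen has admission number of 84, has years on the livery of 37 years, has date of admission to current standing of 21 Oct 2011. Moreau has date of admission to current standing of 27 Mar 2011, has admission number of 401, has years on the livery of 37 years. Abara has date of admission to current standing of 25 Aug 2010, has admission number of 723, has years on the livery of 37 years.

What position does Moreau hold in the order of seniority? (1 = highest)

6

By years on the livery (lower first): Delgado (30 years); then Marchetti (32 years); then Oyelaran, Petrov, Abara, Moreau, Obi and Sorensen (each 37 years).
Among Oyelaran, Petrov, Abara, Moreau, Obi and Sorensen, by date of admission to current standing (earlier first): Oyelaran (12 Jul 2001) before Petrov (8 Aug 2001) before Abara (25 Aug 2010) before Moreau (27 Mar 2011) before Obi and Sorensen (21 Oct 2011).
Obi and Sorensen both have admission number 84, so the next rule applies.
Among Obi and Sorensen, alphabetically by surname: Obi before Sorensen.
Order: Delgado, Marchetti, Oyelaran, Petrov, Abara, Moreau, Obi, Sorensen. So position 6.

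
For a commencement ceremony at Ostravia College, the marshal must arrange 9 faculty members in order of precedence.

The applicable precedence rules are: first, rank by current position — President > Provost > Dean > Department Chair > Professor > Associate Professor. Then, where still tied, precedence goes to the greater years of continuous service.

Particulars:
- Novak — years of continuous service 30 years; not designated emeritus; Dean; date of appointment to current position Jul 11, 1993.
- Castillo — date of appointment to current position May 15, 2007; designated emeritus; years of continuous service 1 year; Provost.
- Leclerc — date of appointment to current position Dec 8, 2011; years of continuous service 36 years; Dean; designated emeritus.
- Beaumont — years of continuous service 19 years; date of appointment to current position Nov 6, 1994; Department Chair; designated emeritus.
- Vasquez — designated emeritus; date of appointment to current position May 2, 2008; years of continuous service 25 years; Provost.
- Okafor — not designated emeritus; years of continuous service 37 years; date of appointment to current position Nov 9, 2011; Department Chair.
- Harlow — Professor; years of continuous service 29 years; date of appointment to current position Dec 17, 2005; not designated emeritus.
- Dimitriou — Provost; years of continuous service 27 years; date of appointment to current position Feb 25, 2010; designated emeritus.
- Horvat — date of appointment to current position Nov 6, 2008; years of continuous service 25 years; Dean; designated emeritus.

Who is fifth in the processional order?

By current position: Dimitriou, Vasquez and Castillo (Provost); then Leclerc, Novak and Horvat (Dean); then Okafor and Beaumont (Department Chair); then Harlow (Professor).
Among Dimitriou, Vasquez and Castillo, by years of continuous service (higher first): Dimitriou (27 years) before Vasquez (25 years) before Castillo (1 year).
Among Leclerc, Novak and Horvat, by years of continuous service (higher first): Leclerc (36 years) before Novak (30 years) before Horvat (25 years).
Among Okafor and Beaumont, by years of continuous service (higher first): Okafor (37 years) before Beaumont (19 years).
Order: Dimitriou, Vasquez, Castillo, Leclerc, Novak, Horvat, Okafor, Beaumont, Harlow.

Novak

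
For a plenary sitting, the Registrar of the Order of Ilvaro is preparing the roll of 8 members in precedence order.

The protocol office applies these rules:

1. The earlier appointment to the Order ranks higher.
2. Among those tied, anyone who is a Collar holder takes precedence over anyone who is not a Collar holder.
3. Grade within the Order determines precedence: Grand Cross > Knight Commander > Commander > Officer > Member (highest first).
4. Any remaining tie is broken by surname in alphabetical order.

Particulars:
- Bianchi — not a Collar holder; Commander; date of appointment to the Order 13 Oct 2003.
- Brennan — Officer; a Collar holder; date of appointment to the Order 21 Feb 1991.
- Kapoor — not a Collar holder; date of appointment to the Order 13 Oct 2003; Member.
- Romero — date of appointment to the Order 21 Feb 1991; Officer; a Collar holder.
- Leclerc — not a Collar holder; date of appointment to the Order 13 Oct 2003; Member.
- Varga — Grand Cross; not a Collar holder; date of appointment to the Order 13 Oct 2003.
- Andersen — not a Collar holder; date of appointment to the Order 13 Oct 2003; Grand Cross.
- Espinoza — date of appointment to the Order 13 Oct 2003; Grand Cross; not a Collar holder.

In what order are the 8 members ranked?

Brennan, Romero, Andersen, Espinoza, Varga, Bianchi, Kapoor, Leclerc

By date of appointment to the Order (earlier first): Brennan and Romero (both 21 Feb 1991); then Andersen, Espinoza, Varga, Bianchi, Kapoor and Leclerc (each 13 Oct 2003).
Brennan and Romero are each a Collar holder, so the next rule applies.
Brennan and Romero are each Officer, so the next rule applies.
Among Brennan and Romero, alphabetically by surname: Brennan before Romero.
Andersen, Espinoza, Varga, Bianchi, Kapoor and Leclerc are each not a Collar holder, so the next rule applies.
Among Andersen, Espinoza, Varga, Bianchi, Kapoor and Leclerc, by grade within the Order: Andersen, Espinoza and Varga (Grand Cross) before Bianchi (Commander) before Kapoor and Leclerc (Member).
Among Andersen, Espinoza and Varga, alphabetically by surname: Andersen before Espinoza before Varga.
Among Kapoor and Leclerc, alphabetically by surname: Kapoor before Leclerc.
Full order: Brennan, Romero, Andersen, Espinoza, Varga, Bianchi, Kapoor, Leclerc.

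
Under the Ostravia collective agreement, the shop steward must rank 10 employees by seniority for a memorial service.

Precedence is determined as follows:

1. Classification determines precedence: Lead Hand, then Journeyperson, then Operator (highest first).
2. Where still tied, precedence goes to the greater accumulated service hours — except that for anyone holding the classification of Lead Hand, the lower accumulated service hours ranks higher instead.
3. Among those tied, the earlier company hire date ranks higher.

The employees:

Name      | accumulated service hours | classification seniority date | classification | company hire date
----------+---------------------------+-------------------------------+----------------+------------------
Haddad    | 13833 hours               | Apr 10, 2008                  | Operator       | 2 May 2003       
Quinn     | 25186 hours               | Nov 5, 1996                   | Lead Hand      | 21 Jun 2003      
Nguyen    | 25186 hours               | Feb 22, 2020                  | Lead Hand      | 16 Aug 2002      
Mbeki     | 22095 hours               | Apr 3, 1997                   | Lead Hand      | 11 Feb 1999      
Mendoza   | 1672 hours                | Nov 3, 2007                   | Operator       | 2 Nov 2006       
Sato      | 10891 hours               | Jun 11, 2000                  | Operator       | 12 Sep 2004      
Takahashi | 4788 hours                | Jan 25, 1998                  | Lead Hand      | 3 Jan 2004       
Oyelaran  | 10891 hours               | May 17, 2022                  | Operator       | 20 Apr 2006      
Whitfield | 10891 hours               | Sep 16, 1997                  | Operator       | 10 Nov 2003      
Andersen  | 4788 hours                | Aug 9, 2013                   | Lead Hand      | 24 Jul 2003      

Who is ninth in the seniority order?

Oyelaran

By classification: Andersen, Takahashi, Mbeki, Nguyen and Quinn (Lead Hand); then Haddad, Whitfield, Sato, Oyelaran and Mendoza (Operator).
Among Andersen, Takahashi, Mbeki, Nguyen and Quinn, by accumulated service hours (lower first) (reversed rule for this group): Andersen and Takahashi (4788 hours) before Mbeki (22095 hours) before Nguyen and Quinn (25186 hours).
Among Andersen and Takahashi, by company hire date (earlier first): Andersen (24 Jul 2003) before Takahashi (3 Jan 2004).
Among Nguyen and Quinn, by company hire date (earlier first): Nguyen (16 Aug 2002) before Quinn (21 Jun 2003).
Among Haddad, Whitfield, Sato, Oyelaran and Mendoza, by accumulated service hours (higher first): Haddad (13833 hours) before Whitfield, Sato and Oyelaran (10891 hours) before Mendoza (1672 hours).
Among Whitfield, Sato and Oyelaran, by company hire date (earlier first): Whitfield (10 Nov 2003) before Sato (12 Sep 2004) before Oyelaran (20 Apr 2006).
Order: Andersen, Takahashi, Mbeki, Nguyen, Quinn, Haddad, Whitfield, Sato, Oyelaran, Mendoza.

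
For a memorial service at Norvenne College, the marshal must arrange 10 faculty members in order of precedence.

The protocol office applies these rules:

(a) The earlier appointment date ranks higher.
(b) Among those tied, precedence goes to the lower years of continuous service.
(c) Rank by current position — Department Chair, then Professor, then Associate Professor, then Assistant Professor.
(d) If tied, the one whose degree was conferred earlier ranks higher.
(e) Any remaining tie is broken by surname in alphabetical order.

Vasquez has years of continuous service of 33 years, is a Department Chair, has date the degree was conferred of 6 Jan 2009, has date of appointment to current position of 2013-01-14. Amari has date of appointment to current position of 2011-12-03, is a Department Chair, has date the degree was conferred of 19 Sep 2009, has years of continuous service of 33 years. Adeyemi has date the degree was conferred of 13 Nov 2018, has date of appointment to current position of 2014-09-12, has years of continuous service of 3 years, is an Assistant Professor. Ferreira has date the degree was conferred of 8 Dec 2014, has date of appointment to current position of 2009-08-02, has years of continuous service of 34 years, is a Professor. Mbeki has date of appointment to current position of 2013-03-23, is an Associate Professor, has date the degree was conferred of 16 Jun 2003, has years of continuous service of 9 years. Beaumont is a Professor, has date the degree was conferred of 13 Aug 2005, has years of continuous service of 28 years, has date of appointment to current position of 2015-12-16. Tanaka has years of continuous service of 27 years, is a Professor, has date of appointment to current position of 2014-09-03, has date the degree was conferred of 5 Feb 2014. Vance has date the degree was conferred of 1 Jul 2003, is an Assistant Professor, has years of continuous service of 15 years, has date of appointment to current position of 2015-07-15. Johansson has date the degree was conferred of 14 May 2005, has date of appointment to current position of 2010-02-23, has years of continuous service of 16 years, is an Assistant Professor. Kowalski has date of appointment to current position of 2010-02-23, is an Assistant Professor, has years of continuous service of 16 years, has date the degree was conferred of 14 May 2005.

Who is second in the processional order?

Johansson

By date of appointment to current position (earlier first): Ferreira (2009-08-02); then Johansson and Kowalski (both 2010-02-23); then Amari (2011-12-03); then Vasquez (2013-01-14); then Mbeki (2013-03-23); then Tanaka (2014-09-03); then Adeyemi (2014-09-12); then Vance (2015-07-15); then Beaumont (2015-12-16).
Johansson and Kowalski both have years of continuous service 16 years, so the next rule applies.
Johansson and Kowalski are each Assistant Professor, so the next rule applies.
Johansson and Kowalski both have date the degree was conferred 14 May 2005, so the next rule applies.
Among Johansson and Kowalski, alphabetically by surname: Johansson before Kowalski.
Order: Ferreira, Johansson, Kowalski, Amari, Vasquez, Mbeki, Tanaka, Adeyemi, Vance, Beaumont.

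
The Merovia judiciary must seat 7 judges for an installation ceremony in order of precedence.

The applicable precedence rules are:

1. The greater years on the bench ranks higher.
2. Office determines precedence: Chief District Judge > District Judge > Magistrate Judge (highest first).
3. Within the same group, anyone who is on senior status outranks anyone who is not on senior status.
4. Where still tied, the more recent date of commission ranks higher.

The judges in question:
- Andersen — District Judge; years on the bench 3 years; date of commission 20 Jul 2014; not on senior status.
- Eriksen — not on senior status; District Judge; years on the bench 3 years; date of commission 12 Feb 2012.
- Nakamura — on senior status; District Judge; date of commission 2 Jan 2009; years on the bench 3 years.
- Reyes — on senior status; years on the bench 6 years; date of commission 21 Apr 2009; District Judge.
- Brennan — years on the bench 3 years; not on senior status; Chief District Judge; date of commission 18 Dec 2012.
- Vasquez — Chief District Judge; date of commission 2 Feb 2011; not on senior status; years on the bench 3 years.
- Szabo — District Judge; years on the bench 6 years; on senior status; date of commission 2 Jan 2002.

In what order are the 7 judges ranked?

Reyes, Szabo, Brennan, Vasquez, Nakamura, Andersen, Eriksen

By years on the bench (higher first): Reyes and Szabo (both 6 years); then Brennan, Vasquez, Nakamura, Andersen and Eriksen (each 3 years).
Reyes and Szabo are each District Judge, so the next rule applies.
Reyes and Szabo are each on senior status, so the next rule applies.
Among Reyes and Szabo, by date of commission (later first): Reyes (21 Apr 2009) before Szabo (2 Jan 2002).
Among Brennan, Vasquez, Nakamura, Andersen and Eriksen, by office: Brennan and Vasquez (Chief District Judge) before Nakamura, Andersen and Eriksen (District Judge).
Brennan and Vasquez are each not on senior status, so the next rule applies.
Among Brennan and Vasquez, by date of commission (later first): Brennan (18 Dec 2012) before Vasquez (2 Feb 2011).
Among Nakamura, Andersen and Eriksen, on senior status before not on senior status: Nakamura (on senior status) before Andersen and Eriksen (not on senior status).
Among Andersen and Eriksen, by date of commission (later first): Andersen (20 Jul 2014) before Eriksen (12 Feb 2012).
Full order: Reyes, Szabo, Brennan, Vasquez, Nakamura, Andersen, Eriksen.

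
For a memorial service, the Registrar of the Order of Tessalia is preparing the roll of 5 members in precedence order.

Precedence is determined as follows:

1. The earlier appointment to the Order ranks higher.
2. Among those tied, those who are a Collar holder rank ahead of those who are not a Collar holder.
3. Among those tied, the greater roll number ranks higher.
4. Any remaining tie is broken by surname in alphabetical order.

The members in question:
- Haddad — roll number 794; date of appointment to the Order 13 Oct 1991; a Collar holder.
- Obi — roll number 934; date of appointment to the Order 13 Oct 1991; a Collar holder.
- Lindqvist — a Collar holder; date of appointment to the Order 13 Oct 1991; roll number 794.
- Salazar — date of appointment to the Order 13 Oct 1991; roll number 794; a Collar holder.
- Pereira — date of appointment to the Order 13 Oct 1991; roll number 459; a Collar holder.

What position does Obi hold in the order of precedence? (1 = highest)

By date of appointment to the Order (earlier first): Obi, Haddad, Lindqvist, Salazar and Pereira (each 13 Oct 1991).
Obi, Haddad, Lindqvist, Salazar and Pereira are each a Collar holder, so the next rule applies.
Among Obi, Haddad, Lindqvist, Salazar and Pereira, by roll number (higher first): Obi (934) before Haddad, Lindqvist and Salazar (794) before Pereira (459).
Among Haddad, Lindqvist and Salazar, alphabetically by surname: Haddad before Lindqvist before Salazar.
Order: Obi, Haddad, Lindqvist, Salazar, Pereira. So position 1.

1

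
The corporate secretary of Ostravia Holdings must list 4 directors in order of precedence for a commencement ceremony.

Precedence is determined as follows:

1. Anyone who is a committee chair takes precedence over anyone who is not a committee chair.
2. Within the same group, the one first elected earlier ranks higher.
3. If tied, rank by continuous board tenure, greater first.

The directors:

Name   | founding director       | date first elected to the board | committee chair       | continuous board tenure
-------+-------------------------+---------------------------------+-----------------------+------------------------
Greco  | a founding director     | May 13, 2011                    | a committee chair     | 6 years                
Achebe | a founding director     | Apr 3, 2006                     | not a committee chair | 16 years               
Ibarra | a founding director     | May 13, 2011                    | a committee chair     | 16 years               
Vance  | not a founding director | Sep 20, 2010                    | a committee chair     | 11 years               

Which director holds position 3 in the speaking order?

Greco

By the first rule: Vance, Ibarra and Greco (each a committee chair); then Achebe (not a committee chair).
Among Vance, Ibarra and Greco, by date first elected to the board (earlier first): Vance (Sep 20, 2010) before Ibarra and Greco (May 13, 2011).
Among Ibarra and Greco, by continuous board tenure (higher first): Ibarra (16 years) before Greco (6 years).
Order: Vance, Ibarra, Greco, Achebe.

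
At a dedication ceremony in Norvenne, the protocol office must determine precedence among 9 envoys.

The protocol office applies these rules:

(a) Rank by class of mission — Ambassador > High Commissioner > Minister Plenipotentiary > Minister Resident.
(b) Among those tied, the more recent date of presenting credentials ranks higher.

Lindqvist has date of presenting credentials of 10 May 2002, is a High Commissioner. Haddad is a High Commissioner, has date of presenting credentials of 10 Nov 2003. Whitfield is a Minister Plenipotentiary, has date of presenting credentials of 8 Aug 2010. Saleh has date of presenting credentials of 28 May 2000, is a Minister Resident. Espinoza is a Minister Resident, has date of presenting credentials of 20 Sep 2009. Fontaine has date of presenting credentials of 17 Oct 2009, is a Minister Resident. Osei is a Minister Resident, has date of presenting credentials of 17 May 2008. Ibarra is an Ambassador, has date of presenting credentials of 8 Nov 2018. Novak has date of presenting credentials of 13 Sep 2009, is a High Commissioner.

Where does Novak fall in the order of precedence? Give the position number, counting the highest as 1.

2

By class of mission: Ibarra (Ambassador); then Novak, Haddad and Lindqvist (High Commissioner); then Whitfield (Minister Plenipotentiary); then Fontaine, Espinoza, Osei and Saleh (Minister Resident).
Among Novak, Haddad and Lindqvist, by date of presenting credentials (later first): Novak (13 Sep 2009) before Haddad (10 Nov 2003) before Lindqvist (10 May 2002).
Among Fontaine, Espinoza, Osei and Saleh, by date of presenting credentials (later first): Fontaine (17 Oct 2009) before Espinoza (20 Sep 2009) before Osei (17 May 2008) before Saleh (28 May 2000).
Order: Ibarra, Novak, Haddad, Lindqvist, Whitfield, Fontaine, Espinoza, Osei, Saleh. So position 2.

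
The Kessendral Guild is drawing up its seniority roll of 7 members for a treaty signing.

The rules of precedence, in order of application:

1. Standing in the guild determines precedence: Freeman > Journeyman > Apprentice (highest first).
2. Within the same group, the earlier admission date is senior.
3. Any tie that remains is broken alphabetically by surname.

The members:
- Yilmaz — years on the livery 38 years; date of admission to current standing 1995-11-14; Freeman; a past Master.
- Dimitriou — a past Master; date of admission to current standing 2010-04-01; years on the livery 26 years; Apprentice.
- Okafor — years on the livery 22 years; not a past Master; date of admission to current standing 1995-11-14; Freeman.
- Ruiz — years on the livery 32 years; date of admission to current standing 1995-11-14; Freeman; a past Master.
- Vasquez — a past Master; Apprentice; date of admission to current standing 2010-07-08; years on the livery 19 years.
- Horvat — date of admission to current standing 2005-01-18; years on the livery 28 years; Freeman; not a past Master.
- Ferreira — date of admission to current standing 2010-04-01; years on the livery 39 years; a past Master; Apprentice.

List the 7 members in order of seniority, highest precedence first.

By standing in the guild: Okafor, Ruiz, Yilmaz and Horvat (Freeman); then Dimitriou, Ferreira and Vasquez (Apprentice).
Among Okafor, Ruiz, Yilmaz and Horvat, by date of admission to current standing (earlier first): Okafor, Ruiz and Yilmaz (1995-11-14) before Horvat (2005-01-18).
Among Okafor, Ruiz and Yilmaz, alphabetically by surname: Okafor before Ruiz before Yilmaz.
Among Dimitriou, Ferreira and Vasquez, by date of admission to current standing (earlier first): Dimitriou and Ferreira (2010-04-01) before Vasquez (2010-07-08).
Among Dimitriou and Ferreira, alphabetically by surname: Dimitriou before Ferreira.
Full order: Okafor, Ruiz, Yilmaz, Horvat, Dimitriou, Ferreira, Vasquez.

Okafor, Ruiz, Yilmaz, Horvat, Dimitriou, Ferreira, Vasquez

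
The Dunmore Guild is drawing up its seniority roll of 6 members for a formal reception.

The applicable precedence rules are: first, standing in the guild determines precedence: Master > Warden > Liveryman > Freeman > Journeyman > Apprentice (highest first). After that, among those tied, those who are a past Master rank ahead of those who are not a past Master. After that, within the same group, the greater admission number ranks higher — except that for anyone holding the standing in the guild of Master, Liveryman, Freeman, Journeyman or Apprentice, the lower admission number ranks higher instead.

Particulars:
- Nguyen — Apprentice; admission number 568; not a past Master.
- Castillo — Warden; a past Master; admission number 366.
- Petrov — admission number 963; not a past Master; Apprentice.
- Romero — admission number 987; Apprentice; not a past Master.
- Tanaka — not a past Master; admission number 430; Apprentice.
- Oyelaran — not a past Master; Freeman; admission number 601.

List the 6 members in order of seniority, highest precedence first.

Castillo, Oyelaran, Tanaka, Nguyen, Petrov, Romero

By standing in the guild: Castillo (Warden); then Oyelaran (Freeman); then Tanaka, Nguyen, Petrov and Romero (Apprentice).
Tanaka, Nguyen, Petrov and Romero are each not a past Master, so the next rule applies.
Among Tanaka, Nguyen, Petrov and Romero, by admission number (lower first) (reversed rule for this group): Tanaka (430) before Nguyen (568) before Petrov (963) before Romero (987).
Full order: Castillo, Oyelaran, Tanaka, Nguyen, Petrov, Romero.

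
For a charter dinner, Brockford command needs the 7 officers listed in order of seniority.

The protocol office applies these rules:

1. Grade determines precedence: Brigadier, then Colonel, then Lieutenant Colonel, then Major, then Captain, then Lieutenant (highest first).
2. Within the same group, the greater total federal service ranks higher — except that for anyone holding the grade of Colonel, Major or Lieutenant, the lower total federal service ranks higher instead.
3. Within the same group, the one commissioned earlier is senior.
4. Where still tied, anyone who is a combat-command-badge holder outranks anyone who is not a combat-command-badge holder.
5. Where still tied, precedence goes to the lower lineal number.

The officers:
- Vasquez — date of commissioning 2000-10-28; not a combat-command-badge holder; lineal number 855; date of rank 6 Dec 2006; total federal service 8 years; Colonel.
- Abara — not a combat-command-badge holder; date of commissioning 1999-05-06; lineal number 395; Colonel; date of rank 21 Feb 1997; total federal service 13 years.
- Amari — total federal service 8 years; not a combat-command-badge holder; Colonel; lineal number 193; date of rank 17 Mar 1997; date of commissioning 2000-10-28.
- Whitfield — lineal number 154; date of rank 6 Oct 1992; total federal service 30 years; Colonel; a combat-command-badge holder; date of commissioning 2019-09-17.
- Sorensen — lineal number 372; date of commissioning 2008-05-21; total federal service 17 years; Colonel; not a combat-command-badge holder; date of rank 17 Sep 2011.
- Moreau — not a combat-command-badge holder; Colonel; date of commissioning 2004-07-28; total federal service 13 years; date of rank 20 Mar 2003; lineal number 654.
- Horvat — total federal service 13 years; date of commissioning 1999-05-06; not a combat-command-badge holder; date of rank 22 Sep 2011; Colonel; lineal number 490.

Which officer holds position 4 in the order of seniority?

By grade: Amari, Vasquez, Abara, Horvat, Moreau, Sorensen and Whitfield (Colonel).
Among Amari, Vasquez, Abara, Horvat, Moreau, Sorensen and Whitfield, by total federal service (lower first) (reversed rule for this group): Amari and Vasquez (8 years) before Abara, Horvat and Moreau (13 years) before Sorensen (17 years) before Whitfield (30 years).
Amari and Vasquez both have date of commissioning 2000-10-28, so the next rule applies.
Amari and Vasquez are each not a combat-command-badge holder, so the next rule applies.
Among Amari and Vasquez, by lineal number (lower first): Amari (193) before Vasquez (855).
Among Abara, Horvat and Moreau, by date of commissioning (earlier first): Abara and Horvat (1999-05-06) before Moreau (2004-07-28).
Abara and Horvat are each not a combat-command-badge holder, so the next rule applies.
Among Abara and Horvat, by lineal number (lower first): Abara (395) before Horvat (490).
Order: Amari, Vasquez, Abara, Horvat, Moreau, Sorensen, Whitfield.

Horvat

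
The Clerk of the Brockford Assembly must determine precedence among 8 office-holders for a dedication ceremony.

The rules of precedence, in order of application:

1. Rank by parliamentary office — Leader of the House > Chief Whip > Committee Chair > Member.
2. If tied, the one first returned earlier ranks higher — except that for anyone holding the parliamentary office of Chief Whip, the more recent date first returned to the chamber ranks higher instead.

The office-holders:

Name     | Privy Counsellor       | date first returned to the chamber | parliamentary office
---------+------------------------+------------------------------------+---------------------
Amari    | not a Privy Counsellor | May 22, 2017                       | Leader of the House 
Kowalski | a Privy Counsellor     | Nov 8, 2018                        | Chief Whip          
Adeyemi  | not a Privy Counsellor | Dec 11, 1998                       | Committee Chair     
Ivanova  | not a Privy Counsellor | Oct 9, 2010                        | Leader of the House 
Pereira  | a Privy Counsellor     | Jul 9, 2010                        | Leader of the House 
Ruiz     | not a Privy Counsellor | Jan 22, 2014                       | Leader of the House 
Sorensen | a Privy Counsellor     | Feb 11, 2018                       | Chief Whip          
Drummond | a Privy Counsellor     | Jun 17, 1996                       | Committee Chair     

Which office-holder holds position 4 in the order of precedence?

Amari

By parliamentary office: Pereira, Ivanova, Ruiz and Amari (Leader of the House); then Kowalski and Sorensen (Chief Whip); then Drummond and Adeyemi (Committee Chair).
Among Pereira, Ivanova, Ruiz and Amari, by date first returned to the chamber (earlier first): Pereira (Jul 9, 2010) before Ivanova (Oct 9, 2010) before Ruiz (Jan 22, 2014) before Amari (May 22, 2017).
Among Kowalski and Sorensen, by date first returned to the chamber (later first) (reversed rule for this group): Kowalski (Nov 8, 2018) before Sorensen (Feb 11, 2018).
Among Drummond and Adeyemi, by date first returned to the chamber (earlier first): Drummond (Jun 17, 1996) before Adeyemi (Dec 11, 1998).
Order: Pereira, Ivanova, Ruiz, Amari, Kowalski, Sorensen, Drummond, Adeyemi.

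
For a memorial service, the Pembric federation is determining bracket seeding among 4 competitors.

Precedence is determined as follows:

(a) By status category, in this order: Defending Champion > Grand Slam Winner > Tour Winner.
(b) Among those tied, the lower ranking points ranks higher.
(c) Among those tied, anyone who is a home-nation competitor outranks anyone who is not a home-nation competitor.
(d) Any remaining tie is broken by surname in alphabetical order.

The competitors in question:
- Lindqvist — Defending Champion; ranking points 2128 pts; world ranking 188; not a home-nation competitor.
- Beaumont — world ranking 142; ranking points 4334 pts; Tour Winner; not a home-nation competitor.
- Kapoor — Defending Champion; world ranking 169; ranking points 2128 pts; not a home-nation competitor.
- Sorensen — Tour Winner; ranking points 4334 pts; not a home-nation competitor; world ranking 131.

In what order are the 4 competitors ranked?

By status category: Kapoor and Lindqvist (Defending Champion); then Beaumont and Sorensen (Tour Winner).
Kapoor and Lindqvist both have ranking points 2128 pts, so the next rule applies.
Kapoor and Lindqvist are each not a home-nation competitor, so the next rule applies.
Among Kapoor and Lindqvist, alphabetically by surname: Kapoor before Lindqvist.
Beaumont and Sorensen both have ranking points 4334 pts, so the next rule applies.
Beaumont and Sorensen are each not a home-nation competitor, so the next rule applies.
Among Beaumont and Sorensen, alphabetically by surname: Beaumont before Sorensen.
Full order: Kapoor, Lindqvist, Beaumont, Sorensen.

Kapoor, Lindqvist, Beaumont, Sorensen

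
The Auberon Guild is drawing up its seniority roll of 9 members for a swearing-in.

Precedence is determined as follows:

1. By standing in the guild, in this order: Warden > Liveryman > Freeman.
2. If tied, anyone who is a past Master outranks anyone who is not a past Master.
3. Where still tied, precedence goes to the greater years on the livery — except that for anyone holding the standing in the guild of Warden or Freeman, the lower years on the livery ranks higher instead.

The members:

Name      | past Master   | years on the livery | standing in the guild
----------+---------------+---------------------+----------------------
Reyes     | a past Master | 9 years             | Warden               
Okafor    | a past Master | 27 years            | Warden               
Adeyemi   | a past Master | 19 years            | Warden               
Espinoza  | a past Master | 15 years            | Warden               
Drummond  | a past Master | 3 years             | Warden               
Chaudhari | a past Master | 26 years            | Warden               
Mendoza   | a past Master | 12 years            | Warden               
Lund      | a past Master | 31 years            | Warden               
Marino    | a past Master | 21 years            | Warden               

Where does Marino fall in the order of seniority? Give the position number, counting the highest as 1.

By standing in the guild: Drummond, Reyes, Mendoza, Espinoza, Adeyemi, Marino, Chaudhari, Okafor and Lund (Warden).
Drummond, Reyes, Mendoza, Espinoza, Adeyemi, Marino, Chaudhari, Okafor and Lund are each a past Master, so the next rule applies.
Among Drummond, Reyes, Mendoza, Espinoza, Adeyemi, Marino, Chaudhari, Okafor and Lund, by years on the livery (lower first) (reversed rule for this group): Drummond (3 years) before Reyes (9 years) before Mendoza (12 years) before Espinoza (15 years) before Adeyemi (19 years) before Marino (21 years) before Chaudhari (26 years) before Okafor (27 years) before Lund (31 years).
Order: Drummond, Reyes, Mendoza, Espinoza, Adeyemi, Marino, Chaudhari, Okafor, Lund. So position 6.

6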